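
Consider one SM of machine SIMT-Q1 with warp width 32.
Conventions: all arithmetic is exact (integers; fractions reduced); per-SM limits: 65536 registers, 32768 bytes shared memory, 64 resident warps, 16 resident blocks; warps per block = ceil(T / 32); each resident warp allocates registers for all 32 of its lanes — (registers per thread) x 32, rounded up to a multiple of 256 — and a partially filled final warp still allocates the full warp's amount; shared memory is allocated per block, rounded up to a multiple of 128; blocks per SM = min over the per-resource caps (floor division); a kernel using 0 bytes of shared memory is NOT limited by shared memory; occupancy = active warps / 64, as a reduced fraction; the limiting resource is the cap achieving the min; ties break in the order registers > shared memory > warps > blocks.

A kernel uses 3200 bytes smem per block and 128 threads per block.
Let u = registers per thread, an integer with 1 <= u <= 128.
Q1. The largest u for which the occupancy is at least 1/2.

Answer: u = 64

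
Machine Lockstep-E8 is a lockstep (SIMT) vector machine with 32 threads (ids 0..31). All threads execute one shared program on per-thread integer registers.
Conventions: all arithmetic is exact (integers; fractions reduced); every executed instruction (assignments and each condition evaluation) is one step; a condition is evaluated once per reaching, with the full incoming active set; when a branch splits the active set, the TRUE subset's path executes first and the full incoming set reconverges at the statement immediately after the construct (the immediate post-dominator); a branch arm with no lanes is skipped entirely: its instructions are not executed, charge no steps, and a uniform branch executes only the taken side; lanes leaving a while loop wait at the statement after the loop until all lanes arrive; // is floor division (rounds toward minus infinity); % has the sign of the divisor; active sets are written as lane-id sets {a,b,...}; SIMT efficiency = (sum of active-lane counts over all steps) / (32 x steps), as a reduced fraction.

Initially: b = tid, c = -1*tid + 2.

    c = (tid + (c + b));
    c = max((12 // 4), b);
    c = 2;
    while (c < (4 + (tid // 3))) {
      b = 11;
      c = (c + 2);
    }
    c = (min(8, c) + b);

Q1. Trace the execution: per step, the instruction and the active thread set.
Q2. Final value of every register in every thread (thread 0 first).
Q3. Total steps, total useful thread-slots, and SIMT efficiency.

step 0: c <- (tid + (c + b))         {0,1,2,3,4,5,6,7,8,9,10,11,12,13,14,15,16,17,18,19,20,21,22,23,24,25,26,27,28,29,30,31}
step 1: c <- max((12 // 4), b)       {0,1,2,3,4,5,6,7,8,9,10,11,12,13,14,15,16,17,18,19,20,21,22,23,24,25,26,27,28,29,30,31}
step 2: c <- 2                       {0,1,2,3,4,5,6,7,8,9,10,11,12,13,14,15,16,17,18,19,20,21,22,23,24,25,26,27,28,29,30,31}
step 3: eval (c < (4 + (tid // 3)))  {0,1,2,3,4,5,6,7,8,9,10,11,12,13,14,15,16,17,18,19,20,21,22,23,24,25,26,27,28,29,30,31}
step 4: b <- 11                      {0,1,2,3,4,5,6,7,8,9,10,11,12,13,14,15,16,17,18,19,20,21,22,23,24,25,26,27,28,29,30,31}
step 5: c <- (c + 2)                 {0,1,2,3,4,5,6,7,8,9,10,11,12,13,14,15,16,17,18,19,20,21,22,23,24,25,26,27,28,29,30,31}
step 6: eval (c < (4 + (tid // 3)))  {0,1,2,3,4,5,6,7,8,9,10,11,12,13,14,15,16,17,18,19,20,21,22,23,24,25,26,27,28,29,30,31}
step 7: b <- 11                      {3,4,5,6,7,8,9,10,11,12,13,14,15,16,17,18,19,20,21,22,23,24,25,26,27,28,29,30,31}
step 8: c <- (c + 2)                 {3,4,5,6,7,8,9,10,11,12,13,14,15,16,17,18,19,20,21,22,23,24,25,26,27,28,29,30,31}
step 9: eval (c < (4 + (tid // 3)))  {3,4,5,6,7,8,9,10,11,12,13,14,15,16,17,18,19,20,21,22,23,24,25,26,27,28,29,30,31}
step 10: b <- 11                      {9,10,11,12,13,14,15,16,17,18,19,20,21,22,23,24,25,26,27,28,29,30,31}
step 11: c <- (c + 2)                 {9,10,11,12,13,14,15,16,17,18,19,20,21,22,23,24,25,26,27,28,29,30,31}
step 12: eval (c < (4 + (tid // 3)))  {9,10,11,12,13,14,15,16,17,18,19,20,21,22,23,24,25,26,27,28,29,30,31}
step 13: b <- 11                      {15,16,17,18,19,20,21,22,23,24,25,26,27,28,29,30,31}
step 14: c <- (c + 2)                 {15,16,17,18,19,20,21,22,23,24,25,26,27,28,29,30,31}
step 15: eval (c < (4 + (tid // 3)))  {15,16,17,18,19,20,21,22,23,24,25,26,27,28,29,30,31}
step 16: b <- 11                      {21,22,23,24,25,26,27,28,29,30,31}
step 17: c <- (c + 2)                 {21,22,23,24,25,26,27,28,29,30,31}
step 18: eval (c < (4 + (tid // 3)))  {21,22,23,24,25,26,27,28,29,30,31}
step 19: b <- 11                      {27,28,29,30,31}
step 20: c <- (c + 2)                 {27,28,29,30,31}
step 21: eval (c < (4 + (tid // 3)))  {27,28,29,30,31}
step 22: c <- (min(8, c) + b)         {0,1,2,3,4,5,6,7,8,9,10,11,12,13,14,15,16,17,18,19,20,21,22,23,24,25,26,27,28,29,30,31}

Answer: 23 steps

b: 11,11,11,11,11,11,11,11,11,11,11,11,11,11,11,11,11,11,11,11,11,11,11,11,11,11,11,11,11,11,11,11
c: 15,15,15,17,17,17,17,17,17,19,19,19,19,19,19,19,19,19,19,19,19,19,19,19,19,19,19,19,19,19,19,19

steps = 23; useful = 511; efficiency = 511/736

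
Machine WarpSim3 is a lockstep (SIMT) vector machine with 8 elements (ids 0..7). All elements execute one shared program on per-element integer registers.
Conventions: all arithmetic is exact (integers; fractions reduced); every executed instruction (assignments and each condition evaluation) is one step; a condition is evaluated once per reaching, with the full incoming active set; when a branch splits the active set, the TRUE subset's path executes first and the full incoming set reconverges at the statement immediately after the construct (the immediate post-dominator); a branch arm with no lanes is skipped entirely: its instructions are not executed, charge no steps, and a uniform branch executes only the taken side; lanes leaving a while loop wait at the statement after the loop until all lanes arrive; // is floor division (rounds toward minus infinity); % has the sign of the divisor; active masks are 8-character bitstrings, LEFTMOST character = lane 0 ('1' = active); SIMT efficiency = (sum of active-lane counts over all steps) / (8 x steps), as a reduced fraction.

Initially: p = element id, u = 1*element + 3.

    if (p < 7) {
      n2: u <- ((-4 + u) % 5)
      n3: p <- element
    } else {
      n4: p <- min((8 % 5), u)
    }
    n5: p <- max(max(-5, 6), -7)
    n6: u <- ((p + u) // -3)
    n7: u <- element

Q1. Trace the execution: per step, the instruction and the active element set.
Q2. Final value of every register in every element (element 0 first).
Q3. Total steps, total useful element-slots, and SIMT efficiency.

step 0: eval (p < 7)                 11111111
step 1: u <- ((-4 + u) % 5)          11111110
step 2: p <- element                 11111110
step 3: p <- min((8 % 5), u)         00000001
step 4: p <- max(max(-5, 6), -7)     11111111
step 5: u <- ((p + u) // -3)         11111111
step 6: u <- element                 11111111

Answer: 7 steps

p: 6,6,6,6,6,6,6,6
u: 0,1,2,3,4,5,6,7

steps = 7; useful = 47; efficiency = 47/56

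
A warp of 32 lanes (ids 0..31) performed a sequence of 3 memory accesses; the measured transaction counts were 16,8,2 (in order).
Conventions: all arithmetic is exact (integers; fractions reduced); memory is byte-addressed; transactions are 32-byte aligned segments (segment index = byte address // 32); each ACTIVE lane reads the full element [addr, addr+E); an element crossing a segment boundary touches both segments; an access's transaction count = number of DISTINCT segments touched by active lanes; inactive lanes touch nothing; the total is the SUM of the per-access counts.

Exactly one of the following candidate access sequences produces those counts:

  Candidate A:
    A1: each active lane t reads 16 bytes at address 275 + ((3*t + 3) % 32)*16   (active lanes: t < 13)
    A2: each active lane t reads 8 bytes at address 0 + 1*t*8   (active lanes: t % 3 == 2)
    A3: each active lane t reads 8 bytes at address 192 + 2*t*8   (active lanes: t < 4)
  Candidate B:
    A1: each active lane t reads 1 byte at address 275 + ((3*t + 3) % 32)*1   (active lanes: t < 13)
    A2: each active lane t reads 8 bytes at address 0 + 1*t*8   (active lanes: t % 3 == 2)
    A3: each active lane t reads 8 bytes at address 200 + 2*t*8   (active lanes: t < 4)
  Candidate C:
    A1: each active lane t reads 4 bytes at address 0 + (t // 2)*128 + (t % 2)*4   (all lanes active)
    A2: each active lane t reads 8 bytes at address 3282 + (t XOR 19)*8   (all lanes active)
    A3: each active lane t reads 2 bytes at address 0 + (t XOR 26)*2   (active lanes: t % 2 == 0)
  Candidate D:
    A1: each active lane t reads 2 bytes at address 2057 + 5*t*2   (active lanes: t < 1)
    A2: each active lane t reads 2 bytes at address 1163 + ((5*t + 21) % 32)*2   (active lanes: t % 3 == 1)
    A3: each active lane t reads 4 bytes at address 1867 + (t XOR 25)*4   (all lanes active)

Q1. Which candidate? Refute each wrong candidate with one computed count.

B: A1 gives 2 transactions, not 16
C: A2 gives 9 transactions, not 8
D: A1 gives 1 transaction, not 16
A: all counts match (16,8,2)

Answer: A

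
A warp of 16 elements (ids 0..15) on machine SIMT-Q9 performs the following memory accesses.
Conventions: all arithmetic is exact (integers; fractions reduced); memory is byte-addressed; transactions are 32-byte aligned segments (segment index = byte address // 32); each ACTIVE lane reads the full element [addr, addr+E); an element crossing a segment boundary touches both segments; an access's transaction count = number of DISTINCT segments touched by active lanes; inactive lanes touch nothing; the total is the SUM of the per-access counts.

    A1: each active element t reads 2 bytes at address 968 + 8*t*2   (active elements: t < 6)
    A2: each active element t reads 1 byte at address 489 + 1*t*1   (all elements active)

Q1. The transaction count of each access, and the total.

A1: 3 transactions
A2: 1 transaction

Answer: 3,1; total 4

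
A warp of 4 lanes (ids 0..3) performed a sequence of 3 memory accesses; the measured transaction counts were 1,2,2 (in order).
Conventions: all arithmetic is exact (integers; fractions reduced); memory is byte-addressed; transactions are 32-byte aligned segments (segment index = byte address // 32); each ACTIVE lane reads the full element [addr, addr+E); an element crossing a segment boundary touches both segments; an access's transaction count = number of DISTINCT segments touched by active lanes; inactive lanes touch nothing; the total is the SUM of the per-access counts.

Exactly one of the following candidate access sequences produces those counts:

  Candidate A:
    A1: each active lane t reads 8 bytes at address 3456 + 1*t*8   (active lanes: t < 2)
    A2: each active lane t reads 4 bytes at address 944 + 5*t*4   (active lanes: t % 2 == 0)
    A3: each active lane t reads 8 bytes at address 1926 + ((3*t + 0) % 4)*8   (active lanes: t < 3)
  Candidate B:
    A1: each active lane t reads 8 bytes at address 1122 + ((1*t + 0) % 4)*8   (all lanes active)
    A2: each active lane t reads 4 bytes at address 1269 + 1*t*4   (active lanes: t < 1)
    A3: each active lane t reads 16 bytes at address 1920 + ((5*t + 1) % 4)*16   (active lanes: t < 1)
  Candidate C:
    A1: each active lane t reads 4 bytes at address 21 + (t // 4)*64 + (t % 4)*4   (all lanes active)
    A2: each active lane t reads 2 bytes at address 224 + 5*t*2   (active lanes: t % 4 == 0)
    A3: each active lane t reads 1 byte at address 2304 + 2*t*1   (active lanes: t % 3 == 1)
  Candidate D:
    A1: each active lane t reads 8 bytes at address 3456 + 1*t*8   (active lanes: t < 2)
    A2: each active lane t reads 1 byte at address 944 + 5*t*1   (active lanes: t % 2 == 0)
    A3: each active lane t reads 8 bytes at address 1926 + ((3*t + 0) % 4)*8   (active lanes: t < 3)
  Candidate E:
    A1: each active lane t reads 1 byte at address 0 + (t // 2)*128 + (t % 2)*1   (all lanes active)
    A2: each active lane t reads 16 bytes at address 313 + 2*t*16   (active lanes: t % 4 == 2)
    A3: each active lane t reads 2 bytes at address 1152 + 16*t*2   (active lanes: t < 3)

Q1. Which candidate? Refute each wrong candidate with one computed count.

B: A1 gives 2 transactions, not 1
C: A1 gives 2 transactions, not 1
D: A2 gives 1 transaction, not 2
E: A1 gives 2 transactions, not 1
A: all counts match (1,2,2)

Answer: A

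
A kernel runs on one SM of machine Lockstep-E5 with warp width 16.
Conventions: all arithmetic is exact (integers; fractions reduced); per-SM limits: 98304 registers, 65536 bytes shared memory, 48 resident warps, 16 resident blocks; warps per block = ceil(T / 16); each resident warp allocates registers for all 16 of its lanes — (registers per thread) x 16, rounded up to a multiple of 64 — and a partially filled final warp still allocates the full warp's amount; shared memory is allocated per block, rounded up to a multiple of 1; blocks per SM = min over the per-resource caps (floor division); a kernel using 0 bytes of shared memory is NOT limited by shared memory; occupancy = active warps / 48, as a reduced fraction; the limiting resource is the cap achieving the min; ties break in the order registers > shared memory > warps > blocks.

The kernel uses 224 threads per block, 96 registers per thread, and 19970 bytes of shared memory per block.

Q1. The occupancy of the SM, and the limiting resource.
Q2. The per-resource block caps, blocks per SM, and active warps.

Answer: occupancy 7/8, limited by shared memory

registers: 4 blocks
shared memory: 3 blocks
warps: 3 blocks
blocks: 16 blocks

Answer: 3 blocks, 42 active warps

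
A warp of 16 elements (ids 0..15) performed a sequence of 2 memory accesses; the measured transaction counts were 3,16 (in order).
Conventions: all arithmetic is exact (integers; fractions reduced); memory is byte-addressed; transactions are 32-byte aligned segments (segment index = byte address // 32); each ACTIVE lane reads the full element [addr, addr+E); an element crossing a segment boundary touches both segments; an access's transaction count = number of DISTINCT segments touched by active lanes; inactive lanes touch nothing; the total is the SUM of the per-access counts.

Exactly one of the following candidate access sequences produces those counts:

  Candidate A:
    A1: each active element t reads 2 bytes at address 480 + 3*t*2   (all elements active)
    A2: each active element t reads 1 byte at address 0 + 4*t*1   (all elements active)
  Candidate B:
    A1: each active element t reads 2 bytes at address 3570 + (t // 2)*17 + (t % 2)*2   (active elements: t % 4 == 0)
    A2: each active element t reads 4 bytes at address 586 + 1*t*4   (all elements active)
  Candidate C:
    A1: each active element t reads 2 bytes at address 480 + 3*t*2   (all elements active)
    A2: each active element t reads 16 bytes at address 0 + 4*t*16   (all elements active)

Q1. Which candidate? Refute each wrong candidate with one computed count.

A: A2 gives 2 transactions, not 16
B: A1 gives 4 transactions, not 3
C: all counts match (3,16)

Answer: C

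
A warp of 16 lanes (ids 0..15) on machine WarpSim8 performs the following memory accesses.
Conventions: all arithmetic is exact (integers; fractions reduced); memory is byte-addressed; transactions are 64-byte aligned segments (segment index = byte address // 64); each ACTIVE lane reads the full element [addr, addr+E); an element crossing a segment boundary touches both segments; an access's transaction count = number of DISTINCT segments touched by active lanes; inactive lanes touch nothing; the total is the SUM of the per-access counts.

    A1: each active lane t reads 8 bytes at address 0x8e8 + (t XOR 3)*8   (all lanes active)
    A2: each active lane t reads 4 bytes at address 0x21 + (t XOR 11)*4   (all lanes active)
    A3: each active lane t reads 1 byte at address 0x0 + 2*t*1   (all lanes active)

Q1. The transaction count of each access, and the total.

A1: 3 transactions
A2: 2 transactions
A3: 1 transaction

Answer: 3,2,1; total 6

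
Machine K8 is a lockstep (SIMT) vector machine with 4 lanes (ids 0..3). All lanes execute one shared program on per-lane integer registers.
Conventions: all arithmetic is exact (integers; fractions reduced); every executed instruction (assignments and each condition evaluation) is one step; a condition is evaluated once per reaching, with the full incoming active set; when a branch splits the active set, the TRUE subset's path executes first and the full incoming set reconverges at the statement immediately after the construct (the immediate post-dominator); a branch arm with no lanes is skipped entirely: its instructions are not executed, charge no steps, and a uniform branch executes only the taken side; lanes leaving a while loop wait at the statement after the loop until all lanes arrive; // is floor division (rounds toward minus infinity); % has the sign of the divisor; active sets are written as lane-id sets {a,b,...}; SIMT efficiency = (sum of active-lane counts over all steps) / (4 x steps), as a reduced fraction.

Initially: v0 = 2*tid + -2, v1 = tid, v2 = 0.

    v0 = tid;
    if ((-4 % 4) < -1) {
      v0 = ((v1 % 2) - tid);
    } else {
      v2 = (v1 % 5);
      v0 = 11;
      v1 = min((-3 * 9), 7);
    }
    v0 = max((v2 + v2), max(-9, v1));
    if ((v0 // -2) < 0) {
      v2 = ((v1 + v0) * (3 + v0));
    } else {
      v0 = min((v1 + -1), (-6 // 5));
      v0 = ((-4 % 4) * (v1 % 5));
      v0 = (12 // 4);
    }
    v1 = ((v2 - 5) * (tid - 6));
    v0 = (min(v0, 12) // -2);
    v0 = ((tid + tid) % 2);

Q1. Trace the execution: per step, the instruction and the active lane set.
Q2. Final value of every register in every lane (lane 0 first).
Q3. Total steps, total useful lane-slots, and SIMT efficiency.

step 0: v0 <- tid                    {0,1,2,3}
step 1: eval ((-4 % 4) < -1)         {0,1,2,3}
step 2: v2 <- (v1 % 5)               {0,1,2,3}
step 3: v0 <- 11                     {0,1,2,3}
step 4: v1 <- min((-3 * 9), 7)       {0,1,2,3}
step 5: v0 <- max((v2 + v2), max(-9, v1)) {0,1,2,3}
step 6: eval ((v0 // -2) < 0)        {0,1,2,3}
step 7: v2 <- ((v1 + v0) * (3 + v0)) {1,2,3}
step 8: v0 <- min((v1 + -1), (-6 // 5)) {0}
step 9: v0 <- ((-4 % 4) * (v1 % 5))  {0}
step 10: v0 <- (12 // 4)              {0}
step 11: v1 <- ((v2 - 5) * (tid - 6)) {0,1,2,3}
step 12: v0 <- (min(v0, 12) // -2)    {0,1,2,3}
step 13: v0 <- ((tid + tid) % 2)      {0,1,2,3}

Answer: 14 steps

v0: 0,0,0,0
v1: 30,650,664,582
v2: 0,-125,-161,-189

steps = 14; useful = 46; efficiency = 46/56 = 23/28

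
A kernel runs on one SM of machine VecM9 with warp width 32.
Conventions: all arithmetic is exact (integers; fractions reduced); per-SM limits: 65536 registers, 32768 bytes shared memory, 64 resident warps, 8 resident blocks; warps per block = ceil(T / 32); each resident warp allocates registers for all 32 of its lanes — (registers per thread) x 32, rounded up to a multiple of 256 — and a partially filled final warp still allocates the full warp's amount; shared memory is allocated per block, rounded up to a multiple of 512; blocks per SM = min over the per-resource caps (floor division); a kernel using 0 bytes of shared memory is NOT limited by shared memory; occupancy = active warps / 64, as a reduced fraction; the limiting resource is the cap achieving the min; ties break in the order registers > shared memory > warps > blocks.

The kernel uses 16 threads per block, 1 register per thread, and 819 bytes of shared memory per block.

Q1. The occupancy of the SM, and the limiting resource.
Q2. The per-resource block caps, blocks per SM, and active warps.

Answer: occupancy 1/8, limited by blocks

registers: 256 blocks
shared memory: 32 blocks
warps: 64 blocks
blocks: 8 blocks

Answer: 8 blocks, 8 active warps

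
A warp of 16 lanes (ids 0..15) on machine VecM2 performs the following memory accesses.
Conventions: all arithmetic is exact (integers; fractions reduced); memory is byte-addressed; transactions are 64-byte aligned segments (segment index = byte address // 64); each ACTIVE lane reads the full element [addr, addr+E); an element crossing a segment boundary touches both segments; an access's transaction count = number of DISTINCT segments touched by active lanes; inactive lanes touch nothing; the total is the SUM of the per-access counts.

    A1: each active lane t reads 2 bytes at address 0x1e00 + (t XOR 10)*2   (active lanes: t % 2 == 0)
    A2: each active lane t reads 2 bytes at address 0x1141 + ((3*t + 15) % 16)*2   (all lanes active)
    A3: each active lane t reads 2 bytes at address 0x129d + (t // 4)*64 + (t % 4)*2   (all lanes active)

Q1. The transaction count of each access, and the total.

A1: 1 transaction
A2: 1 transaction
A3: 4 transactions

Answer: 1,1,4; total 6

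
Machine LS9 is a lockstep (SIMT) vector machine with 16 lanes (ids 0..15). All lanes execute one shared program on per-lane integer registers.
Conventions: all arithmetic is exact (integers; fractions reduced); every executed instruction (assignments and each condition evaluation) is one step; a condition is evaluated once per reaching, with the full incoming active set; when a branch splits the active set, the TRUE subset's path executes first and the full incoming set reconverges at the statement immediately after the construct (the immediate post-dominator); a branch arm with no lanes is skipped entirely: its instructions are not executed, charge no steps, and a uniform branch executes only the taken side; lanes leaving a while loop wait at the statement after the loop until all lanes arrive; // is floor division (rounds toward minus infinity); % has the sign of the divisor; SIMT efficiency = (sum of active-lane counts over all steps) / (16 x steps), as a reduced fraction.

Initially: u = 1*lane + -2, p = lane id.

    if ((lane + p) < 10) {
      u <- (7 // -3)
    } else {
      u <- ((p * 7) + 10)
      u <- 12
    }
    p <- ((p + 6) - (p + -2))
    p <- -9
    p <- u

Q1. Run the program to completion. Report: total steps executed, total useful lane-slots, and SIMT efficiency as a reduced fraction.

Answer: 7 steps, 91 useful, 13/16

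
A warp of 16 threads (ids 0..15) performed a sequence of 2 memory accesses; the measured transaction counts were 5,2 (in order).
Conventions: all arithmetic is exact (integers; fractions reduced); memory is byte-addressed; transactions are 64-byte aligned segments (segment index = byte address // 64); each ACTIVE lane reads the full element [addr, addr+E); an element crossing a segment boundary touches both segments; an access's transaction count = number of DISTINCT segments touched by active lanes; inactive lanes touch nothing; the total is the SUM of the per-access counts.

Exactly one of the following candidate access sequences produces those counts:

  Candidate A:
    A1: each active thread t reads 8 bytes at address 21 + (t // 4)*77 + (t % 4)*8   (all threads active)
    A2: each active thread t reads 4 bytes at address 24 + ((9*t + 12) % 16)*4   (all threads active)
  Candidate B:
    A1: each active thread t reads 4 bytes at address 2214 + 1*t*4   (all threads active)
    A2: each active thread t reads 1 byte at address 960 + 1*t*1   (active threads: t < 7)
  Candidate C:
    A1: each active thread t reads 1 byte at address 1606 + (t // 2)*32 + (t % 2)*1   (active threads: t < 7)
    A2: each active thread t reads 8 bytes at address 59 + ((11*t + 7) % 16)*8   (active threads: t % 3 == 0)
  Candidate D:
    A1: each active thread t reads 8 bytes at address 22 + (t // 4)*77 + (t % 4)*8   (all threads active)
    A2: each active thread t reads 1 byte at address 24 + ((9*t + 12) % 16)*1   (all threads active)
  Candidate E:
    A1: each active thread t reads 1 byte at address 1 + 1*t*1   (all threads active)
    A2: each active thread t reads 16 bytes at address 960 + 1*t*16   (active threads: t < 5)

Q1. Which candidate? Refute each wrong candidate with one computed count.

B: A1 gives 2 transactions, not 5
C: A1 gives 2 transactions, not 5
D: A2 gives 1 transaction, not 2
E: A1 gives 1 transaction, not 5
A: all counts match (5,2)

Answer: A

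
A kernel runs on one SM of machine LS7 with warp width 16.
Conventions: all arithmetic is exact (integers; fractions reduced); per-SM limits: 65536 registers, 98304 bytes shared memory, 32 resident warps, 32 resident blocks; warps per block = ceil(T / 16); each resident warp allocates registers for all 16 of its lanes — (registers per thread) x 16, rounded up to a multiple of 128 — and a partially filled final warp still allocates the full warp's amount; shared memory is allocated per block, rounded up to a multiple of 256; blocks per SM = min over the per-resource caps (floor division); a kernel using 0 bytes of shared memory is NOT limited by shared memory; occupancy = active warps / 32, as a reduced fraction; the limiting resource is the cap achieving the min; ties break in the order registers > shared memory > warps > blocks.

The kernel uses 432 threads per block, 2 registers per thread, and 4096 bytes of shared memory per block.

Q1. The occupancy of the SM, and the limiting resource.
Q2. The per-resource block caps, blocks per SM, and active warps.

Answer: occupancy 27/32, limited by warps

registers: 18 blocks
shared memory: 24 blocks
warps: 1 block
blocks: 32 blocks

Answer: 1 block, 27 active warps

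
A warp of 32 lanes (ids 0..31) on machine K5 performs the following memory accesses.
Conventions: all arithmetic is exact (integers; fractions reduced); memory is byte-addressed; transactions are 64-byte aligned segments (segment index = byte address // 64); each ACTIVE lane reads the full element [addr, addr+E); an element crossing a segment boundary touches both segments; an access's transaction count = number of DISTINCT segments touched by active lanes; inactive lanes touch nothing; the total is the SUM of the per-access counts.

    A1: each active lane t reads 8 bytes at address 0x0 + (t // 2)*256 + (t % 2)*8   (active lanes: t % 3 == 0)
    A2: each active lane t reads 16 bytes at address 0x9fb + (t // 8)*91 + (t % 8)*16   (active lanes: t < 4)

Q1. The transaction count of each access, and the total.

A1: 11 transactions
A2: 2 transactions

Answer: 11,2; total 13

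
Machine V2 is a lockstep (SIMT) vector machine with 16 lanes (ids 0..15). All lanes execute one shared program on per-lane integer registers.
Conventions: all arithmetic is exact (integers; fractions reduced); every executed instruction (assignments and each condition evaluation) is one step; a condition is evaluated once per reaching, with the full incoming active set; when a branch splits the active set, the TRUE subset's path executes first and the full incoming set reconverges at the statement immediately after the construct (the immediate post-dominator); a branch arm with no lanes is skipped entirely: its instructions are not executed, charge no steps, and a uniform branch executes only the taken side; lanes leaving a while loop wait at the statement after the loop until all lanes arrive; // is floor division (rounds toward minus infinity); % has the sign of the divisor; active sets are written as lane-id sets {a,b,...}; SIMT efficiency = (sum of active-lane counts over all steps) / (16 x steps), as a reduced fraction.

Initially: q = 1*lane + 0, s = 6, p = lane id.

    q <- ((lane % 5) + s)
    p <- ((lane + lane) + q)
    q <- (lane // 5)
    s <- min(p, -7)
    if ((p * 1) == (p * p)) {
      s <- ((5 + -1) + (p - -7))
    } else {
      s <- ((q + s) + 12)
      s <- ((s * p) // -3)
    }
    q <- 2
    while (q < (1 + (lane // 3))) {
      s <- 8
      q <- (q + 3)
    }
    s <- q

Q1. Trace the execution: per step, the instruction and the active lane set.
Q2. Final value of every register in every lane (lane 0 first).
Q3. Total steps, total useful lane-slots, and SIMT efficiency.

step 0: q <- ((lane % 5) + s)        {0,1,2,3,4,5,6,7,8,9,10,11,12,13,14,15}
step 1: p <- ((lane + lane) + q)     {0,1,2,3,4,5,6,7,8,9,10,11,12,13,14,15}
step 2: q <- (lane // 5)             {0,1,2,3,4,5,6,7,8,9,10,11,12,13,14,15}
step 3: s <- min(p, -7)              {0,1,2,3,4,5,6,7,8,9,10,11,12,13,14,15}
step 4: eval ((p * 1) == (p * p))    {0,1,2,3,4,5,6,7,8,9,10,11,12,13,14,15}
step 5: s <- ((q + s) + 12)          {0,1,2,3,4,5,6,7,8,9,10,11,12,13,14,15}
step 6: s <- ((s * p) // -3)         {0,1,2,3,4,5,6,7,8,9,10,11,12,13,14,15}
step 7: q <- 2                       {0,1,2,3,4,5,6,7,8,9,10,11,12,13,14,15}
step 8: eval (q < (1 + (lane // 3))) {0,1,2,3,4,5,6,7,8,9,10,11,12,13,14,15}
step 9: s <- 8                       {6,7,8,9,10,11,12,13,14,15}
step 10: q <- (q + 3)                 {6,7,8,9,10,11,12,13,14,15}
step 11: eval (q < (1 + (lane // 3))) {6,7,8,9,10,11,12,13,14,15}
step 12: s <- 8                       {15}
step 13: q <- (q + 3)                 {15}
step 14: eval (q < (1 + (lane // 3))) {15}
step 15: s <- q                       {0,1,2,3,4,5,6,7,8,9,10,11,12,13,14,15}

Answer: 16 steps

q: 2,2,2,2,2,2,5,5,5,5,5,5,5,5,5,8
s: 2,2,2,2,2,2,5,5,5,5,5,5,5,5,5,8
p: 6,9,12,15,18,16,19,22,25,28,26,29,32,35,38,36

steps = 16; useful = 193; efficiency = 193/256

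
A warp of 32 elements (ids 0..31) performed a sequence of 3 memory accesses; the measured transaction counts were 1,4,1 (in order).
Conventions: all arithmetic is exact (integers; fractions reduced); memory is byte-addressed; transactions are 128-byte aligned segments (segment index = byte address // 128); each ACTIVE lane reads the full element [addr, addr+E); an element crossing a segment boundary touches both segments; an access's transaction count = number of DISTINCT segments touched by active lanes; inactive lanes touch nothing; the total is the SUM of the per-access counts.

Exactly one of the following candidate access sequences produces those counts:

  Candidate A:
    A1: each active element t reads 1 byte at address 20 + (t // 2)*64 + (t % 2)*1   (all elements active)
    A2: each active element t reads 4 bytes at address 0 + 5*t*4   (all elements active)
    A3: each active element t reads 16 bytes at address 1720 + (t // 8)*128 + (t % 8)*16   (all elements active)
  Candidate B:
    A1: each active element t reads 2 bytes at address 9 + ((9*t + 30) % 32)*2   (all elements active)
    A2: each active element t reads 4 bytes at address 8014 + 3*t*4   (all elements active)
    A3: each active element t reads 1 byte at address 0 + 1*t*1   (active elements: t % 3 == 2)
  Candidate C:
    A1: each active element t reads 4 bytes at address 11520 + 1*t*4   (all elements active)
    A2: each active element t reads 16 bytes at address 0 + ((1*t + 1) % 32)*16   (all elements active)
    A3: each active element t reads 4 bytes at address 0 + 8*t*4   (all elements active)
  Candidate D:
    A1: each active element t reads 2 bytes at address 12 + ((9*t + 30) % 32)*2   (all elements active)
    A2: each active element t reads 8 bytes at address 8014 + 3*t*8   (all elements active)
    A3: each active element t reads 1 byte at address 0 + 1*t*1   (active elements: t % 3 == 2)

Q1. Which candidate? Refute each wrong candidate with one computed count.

A: A1 gives 8 transactions, not 1
C: A3 gives 8 transactions, not 1
D: A2 gives 7 transactions, not 4
B: all counts match (1,4,1)

Answer: B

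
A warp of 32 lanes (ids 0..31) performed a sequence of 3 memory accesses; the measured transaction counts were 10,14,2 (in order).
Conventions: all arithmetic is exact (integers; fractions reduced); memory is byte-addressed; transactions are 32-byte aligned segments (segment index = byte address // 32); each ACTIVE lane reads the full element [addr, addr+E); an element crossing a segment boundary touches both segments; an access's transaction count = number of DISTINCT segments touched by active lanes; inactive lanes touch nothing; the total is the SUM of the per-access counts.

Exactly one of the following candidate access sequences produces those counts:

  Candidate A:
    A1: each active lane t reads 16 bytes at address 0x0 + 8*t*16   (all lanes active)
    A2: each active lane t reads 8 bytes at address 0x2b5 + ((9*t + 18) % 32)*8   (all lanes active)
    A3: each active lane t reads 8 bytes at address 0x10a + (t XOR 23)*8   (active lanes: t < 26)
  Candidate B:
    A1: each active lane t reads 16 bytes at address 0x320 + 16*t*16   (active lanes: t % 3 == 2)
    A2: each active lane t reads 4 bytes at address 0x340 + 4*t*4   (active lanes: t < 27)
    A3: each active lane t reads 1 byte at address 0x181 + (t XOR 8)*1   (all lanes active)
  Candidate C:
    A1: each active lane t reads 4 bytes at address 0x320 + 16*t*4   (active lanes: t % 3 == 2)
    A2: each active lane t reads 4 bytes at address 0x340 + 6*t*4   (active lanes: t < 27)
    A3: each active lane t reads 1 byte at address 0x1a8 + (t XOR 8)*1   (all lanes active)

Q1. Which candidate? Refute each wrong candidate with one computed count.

A: A1 gives 32 transactions, not 10
C: A2 gives 20 transactions, not 14
B: all counts match (10,14,2)

Answer: B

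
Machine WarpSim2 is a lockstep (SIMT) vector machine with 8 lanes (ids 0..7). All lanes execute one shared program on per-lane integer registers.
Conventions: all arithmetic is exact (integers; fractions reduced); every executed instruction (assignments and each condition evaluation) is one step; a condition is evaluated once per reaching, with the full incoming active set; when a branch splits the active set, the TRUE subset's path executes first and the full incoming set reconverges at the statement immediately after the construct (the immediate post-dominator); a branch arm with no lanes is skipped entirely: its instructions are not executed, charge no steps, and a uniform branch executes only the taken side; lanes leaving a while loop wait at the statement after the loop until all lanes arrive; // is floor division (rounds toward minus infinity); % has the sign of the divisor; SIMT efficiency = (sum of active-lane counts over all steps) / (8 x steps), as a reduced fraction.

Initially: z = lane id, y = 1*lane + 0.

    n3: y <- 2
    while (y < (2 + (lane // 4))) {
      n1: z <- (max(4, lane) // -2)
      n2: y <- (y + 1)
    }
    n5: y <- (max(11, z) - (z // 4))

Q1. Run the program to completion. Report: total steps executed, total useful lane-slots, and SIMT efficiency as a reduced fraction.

Answer: 6 steps, 36 useful, 3/4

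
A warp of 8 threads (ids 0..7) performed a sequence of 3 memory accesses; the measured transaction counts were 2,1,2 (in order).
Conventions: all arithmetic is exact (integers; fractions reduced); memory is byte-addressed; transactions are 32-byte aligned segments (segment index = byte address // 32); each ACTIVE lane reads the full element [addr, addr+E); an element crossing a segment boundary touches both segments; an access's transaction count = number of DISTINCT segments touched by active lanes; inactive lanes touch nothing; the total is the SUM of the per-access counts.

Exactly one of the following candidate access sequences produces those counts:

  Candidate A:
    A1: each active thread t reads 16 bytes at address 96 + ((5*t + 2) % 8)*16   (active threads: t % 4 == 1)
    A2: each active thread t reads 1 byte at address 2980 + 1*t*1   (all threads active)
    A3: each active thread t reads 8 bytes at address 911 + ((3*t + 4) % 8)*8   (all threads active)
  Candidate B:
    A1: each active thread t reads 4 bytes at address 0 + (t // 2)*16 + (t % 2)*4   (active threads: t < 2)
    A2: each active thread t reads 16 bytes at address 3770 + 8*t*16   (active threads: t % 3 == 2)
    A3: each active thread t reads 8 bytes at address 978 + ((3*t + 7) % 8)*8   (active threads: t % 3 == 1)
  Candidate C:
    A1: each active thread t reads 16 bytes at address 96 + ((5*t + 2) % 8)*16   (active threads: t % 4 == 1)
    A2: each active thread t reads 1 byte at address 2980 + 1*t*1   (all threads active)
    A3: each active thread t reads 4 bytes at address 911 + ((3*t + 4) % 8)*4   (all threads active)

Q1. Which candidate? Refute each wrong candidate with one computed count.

A: A3 gives 3 transactions, not 2
B: A1 gives 1 transaction, not 2
C: all counts match (2,1,2)

Answer: C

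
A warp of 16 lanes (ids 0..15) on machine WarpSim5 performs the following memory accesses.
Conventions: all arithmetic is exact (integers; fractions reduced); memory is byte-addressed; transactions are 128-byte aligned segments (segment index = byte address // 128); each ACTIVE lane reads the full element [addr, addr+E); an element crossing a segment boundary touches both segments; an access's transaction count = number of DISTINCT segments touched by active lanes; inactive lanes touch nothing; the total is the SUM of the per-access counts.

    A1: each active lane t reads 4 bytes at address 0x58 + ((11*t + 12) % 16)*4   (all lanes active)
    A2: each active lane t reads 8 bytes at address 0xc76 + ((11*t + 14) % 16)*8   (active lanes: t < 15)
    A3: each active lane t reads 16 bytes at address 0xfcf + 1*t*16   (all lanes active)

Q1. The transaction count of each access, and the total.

A1: 2 transactions
A2: 2 transactions
A3: 3 transactions

Answer: 2,2,3; total 7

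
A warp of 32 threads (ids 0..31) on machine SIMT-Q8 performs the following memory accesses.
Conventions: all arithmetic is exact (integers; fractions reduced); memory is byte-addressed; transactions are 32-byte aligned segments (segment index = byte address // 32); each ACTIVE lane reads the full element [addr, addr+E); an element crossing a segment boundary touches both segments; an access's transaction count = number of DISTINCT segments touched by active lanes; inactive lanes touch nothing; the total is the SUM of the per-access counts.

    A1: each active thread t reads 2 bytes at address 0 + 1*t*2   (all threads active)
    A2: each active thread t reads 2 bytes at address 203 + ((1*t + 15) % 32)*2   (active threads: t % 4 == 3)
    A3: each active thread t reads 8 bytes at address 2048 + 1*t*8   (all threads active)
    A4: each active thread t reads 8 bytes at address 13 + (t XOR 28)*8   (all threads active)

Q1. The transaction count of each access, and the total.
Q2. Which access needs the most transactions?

A1: 2 transactions
A2: 3 transactions
A3: 8 transactions
A4: 9 transactions

Answer: 2,3,8,9; total 22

Answer: A4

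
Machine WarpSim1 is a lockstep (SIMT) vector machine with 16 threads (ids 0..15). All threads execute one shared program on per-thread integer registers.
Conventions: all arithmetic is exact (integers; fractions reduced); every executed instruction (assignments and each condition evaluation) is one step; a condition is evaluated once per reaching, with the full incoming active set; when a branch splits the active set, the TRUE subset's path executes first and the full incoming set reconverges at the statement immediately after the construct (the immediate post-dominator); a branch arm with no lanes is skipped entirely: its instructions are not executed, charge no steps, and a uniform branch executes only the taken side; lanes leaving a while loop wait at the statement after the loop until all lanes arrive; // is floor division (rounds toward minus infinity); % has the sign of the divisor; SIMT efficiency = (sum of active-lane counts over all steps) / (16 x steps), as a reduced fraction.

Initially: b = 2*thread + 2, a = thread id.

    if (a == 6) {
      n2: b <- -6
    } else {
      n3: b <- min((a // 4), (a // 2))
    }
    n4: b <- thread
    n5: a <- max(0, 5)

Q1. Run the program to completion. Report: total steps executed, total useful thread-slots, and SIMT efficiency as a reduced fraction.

Answer: 5 steps, 64 useful, 4/5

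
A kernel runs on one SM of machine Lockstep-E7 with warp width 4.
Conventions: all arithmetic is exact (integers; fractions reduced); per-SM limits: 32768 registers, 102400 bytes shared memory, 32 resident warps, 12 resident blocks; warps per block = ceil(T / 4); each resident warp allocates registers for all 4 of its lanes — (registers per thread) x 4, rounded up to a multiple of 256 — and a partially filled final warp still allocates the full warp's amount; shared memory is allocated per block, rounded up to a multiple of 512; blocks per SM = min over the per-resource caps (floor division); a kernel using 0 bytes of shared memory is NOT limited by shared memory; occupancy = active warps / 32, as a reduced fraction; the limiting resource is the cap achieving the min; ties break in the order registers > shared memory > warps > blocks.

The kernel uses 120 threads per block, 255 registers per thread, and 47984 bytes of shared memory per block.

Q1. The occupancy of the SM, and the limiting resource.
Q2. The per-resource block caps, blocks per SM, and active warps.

Answer: occupancy 15/16, limited by registers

registers: 1 block
shared memory: 2 blocks
warps: 1 block
blocks: 12 blocks

Answer: 1 block, 30 active warps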